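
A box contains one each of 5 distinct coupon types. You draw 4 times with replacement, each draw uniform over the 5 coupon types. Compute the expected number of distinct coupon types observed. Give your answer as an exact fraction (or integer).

Let Xⱼ=1 if type j appears at least once. P(Xⱼ=1) = 1 − ((5−1)/5)^4 = 369/625.
E[#distinct] = 5·369/625 = 369/125.

369/125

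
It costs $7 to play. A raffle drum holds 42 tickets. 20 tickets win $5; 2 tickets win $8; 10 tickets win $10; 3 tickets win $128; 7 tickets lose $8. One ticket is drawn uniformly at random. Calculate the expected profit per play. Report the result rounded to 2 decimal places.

E[payout] = (20/42)·5 + (2/42)·8 + (10/42)·10 + (3/42)·128 + (7/42)·(-8) = 272/21
Expected profit = 272/21 − 7 = 125/21 ≈ $5.95

$5.95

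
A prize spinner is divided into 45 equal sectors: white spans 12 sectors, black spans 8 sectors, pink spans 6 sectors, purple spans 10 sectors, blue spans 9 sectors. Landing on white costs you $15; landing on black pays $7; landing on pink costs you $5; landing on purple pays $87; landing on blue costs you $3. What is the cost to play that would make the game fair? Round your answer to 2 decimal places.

$15.31

E[payout] = (12/45)·(-15) + (8/45)·7 + (6/45)·(-5) + (10/45)·87 + (9/45)·(-3) = 689/45
Fair fee = E[payout] = 689/45 ≈ $15.31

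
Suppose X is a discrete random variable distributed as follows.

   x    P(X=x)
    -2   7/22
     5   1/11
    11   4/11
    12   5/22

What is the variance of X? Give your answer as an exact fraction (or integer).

E[X] = (7/22)·(-2) + (1/11)·5 + (4/11)·11 + (5/22)·12 = 72/11
E[X²] = (7/22)·4 + (1/11)·25 + (4/11)·121 + (5/22)·144 = 883/11
Var(X) = 883/11 − (72/11)² = 4529/121

4529/121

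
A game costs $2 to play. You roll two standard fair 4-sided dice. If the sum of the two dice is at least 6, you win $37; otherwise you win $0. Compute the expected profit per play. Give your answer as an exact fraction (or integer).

95/8 dollars

E[payout] = (5/8)·0 + (3/8)·37 = 111/8
Expected profit = 111/8 − 2 = 95/8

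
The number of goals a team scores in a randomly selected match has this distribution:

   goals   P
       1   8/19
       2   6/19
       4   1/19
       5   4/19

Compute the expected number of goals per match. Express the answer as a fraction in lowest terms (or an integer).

44/19

E[X] = (8/19)·1 + (6/19)·2 + (1/19)·4 + (4/19)·5
     = 44/19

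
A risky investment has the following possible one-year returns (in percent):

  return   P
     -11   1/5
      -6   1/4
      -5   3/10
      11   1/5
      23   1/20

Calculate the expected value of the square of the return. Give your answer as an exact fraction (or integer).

1827/20

E[X²] = (1/5)·121 + (1/4)·36 + (3/10)·25 + (1/5)·121 + (1/20)·529
     = 1827/20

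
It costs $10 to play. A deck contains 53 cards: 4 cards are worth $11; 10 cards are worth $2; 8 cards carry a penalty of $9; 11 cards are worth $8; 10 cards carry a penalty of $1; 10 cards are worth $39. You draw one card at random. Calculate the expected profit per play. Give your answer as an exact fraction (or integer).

-70/53 dollars

E[payout] = (4/53)·11 + (10/53)·2 + (8/53)·(-9) + (11/53)·8 + (10/53)·(-1) + (10/53)·39 = 460/53
Expected profit = 460/53 − 10 = -70/53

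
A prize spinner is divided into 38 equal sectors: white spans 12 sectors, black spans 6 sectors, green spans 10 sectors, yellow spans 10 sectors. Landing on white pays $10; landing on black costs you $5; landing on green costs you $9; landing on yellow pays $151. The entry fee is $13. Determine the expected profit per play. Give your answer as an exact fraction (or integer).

508/19 dollars

E[payout] = (12/38)·10 + (6/38)·(-5) + (10/38)·(-9) + (10/38)·151 = 755/19
Expected profit = 755/19 − 13 = 508/19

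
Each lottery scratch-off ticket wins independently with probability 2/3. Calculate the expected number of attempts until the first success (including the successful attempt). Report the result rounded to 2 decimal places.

1.50

For a geometric distribution, E[trials] = 1/p = 1/(2/3) = 3/2.
≈ 1.50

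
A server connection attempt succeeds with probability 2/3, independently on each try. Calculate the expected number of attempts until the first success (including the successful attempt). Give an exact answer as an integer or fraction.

3/2

For a geometric distribution, E[trials] = 1/p = 1/(2/3) = 3/2.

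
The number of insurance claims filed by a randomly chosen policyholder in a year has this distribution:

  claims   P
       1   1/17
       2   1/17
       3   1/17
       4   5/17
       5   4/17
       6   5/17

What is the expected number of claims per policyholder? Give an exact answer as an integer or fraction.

76/17

E[X] = (1/17)·1 + (1/17)·2 + (1/17)·3 + (5/17)·4 + (4/17)·5 + (5/17)·6
     = 76/17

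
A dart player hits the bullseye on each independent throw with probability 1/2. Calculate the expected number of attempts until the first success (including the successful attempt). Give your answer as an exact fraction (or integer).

2

For a geometric distribution, E[trials] = 1/p = 1/(1/2) = 2.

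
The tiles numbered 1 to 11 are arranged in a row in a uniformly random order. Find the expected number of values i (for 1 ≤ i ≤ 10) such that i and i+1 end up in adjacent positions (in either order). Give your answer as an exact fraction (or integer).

For each i ∈ {1,…,10}, let Xᵢ = 1 if i and i+1 are adjacent. P(Xᵢ=1) = 2·(11−1)!/11! = 2/11.
By linearity, E[ΣXᵢ] = (10)·(2/11) = 20/11.

20/11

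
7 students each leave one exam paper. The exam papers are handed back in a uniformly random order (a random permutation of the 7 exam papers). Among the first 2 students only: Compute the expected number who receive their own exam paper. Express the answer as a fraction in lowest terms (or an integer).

2/7

Let Xᵢ = 1 if person i gets their own exam paper. For each i, P(Xᵢ=1) = 1/7.
By linearity of expectation, E[X₁+…+X_2] = 2·(1/7) = 2/7.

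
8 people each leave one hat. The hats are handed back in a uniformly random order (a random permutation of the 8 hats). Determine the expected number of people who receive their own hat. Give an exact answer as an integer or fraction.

Let Xᵢ = 1 if person i gets their own hat. For each i, P(Xᵢ=1) = 1/8.
By linearity of expectation, E[X₁+…+X_8] = 8·(1/8) = 1.

1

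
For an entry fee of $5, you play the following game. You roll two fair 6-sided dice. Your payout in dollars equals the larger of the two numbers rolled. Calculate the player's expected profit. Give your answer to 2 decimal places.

-$0.53

Distribution of the larger of the two numbers rolled: 1 w.p. 1/36, 2 w.p. 1/12, 3 w.p. 5/36, 4 w.p. 7/36, 5 w.p. 1/4, 6 w.p. 11/36
E[payout] = (1/36)·1 + (1/12)·2 + (5/36)·3 + (7/36)·4 + (1/4)·5 + (11/36)·6 = 161/36
Expected profit = 161/36 − 5 = -19/36 ≈ -$0.53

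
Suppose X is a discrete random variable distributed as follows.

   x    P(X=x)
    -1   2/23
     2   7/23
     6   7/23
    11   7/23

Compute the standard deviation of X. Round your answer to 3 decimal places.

E[X] = 131/23, E[X²] = 1129/23
Var(X) = E[X²] − (E[X])² = 1129/23 − 17161/529 = 8806/529
SD(X) = √(8806/529) ≈ 4.080

4.080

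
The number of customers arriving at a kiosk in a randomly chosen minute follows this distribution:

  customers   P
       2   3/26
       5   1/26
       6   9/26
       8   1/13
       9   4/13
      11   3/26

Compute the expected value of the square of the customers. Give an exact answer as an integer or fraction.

E[X²] = (3/26)·4 + (1/26)·25 + (9/26)·36 + (1/13)·64 + (4/13)·81 + (3/26)·121
     = 750/13

750/13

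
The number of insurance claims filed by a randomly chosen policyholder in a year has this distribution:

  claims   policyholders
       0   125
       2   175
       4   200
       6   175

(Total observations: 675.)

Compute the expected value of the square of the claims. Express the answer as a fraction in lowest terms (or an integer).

136/9

Total = 675, so P(claims=0) = 125/675, etc.
E[X²] = (5/27)·0 + (7/27)·4 + (8/27)·16 + (7/27)·36
     = 136/9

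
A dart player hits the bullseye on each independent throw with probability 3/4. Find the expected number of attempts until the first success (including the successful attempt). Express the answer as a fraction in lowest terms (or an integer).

For a geometric distribution, E[trials] = 1/p = 1/(3/4) = 4/3.

4/3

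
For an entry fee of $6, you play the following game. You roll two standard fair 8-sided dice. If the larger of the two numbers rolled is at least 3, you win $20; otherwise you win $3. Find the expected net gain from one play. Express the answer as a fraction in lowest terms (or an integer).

207/16 dollars

E[payout] = (1/16)·3 + (15/16)·20 = 303/16
Expected profit = 303/16 − 6 = 207/16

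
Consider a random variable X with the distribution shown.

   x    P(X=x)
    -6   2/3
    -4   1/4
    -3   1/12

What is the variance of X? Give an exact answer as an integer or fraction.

E[X] = (2/3)·(-6) + (1/4)·(-4) + (1/12)·(-3) = -21/4
E[X²] = (2/3)·36 + (1/4)·16 + (1/12)·9 = 115/4
Var(X) = 115/4 − (-21/4)² = 19/16

19/16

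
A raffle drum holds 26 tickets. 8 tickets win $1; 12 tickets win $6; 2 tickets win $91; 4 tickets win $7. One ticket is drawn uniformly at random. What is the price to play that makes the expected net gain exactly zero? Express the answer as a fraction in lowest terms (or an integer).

E[payout] = (8/26)·1 + (12/26)·6 + (2/26)·91 + (4/26)·7 = 145/13
Fair fee = E[payout] = 145/13

145/13 dollars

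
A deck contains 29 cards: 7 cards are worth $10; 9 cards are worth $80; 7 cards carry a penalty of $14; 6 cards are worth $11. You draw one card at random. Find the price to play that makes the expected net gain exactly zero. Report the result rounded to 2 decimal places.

E[payout] = (7/29)·10 + (9/29)·80 + (7/29)·(-14) + (6/29)·11 = 758/29
Fair fee = E[payout] = 758/29 ≈ $26.14

$26.14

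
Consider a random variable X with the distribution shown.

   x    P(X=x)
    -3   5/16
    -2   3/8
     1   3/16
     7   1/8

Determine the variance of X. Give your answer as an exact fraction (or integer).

E[X] = (5/16)·(-3) + (3/8)·(-2) + (3/16)·1 + (1/8)·7 = -5/8
E[X²] = (5/16)·9 + (3/8)·4 + (3/16)·1 + (1/8)·49 = 85/8
Var(X) = 85/8 − (-5/8)² = 655/64

655/64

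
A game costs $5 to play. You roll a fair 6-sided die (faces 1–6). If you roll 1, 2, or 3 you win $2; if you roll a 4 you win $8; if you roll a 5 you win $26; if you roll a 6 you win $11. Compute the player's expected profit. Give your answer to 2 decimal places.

E[payout] = (1/2)·2 + (1/6)·8 + (1/6)·11 + (1/6)·26 = 17/2
Expected profit = 17/2 − 5 = 7/2 ≈ $3.50

$3.50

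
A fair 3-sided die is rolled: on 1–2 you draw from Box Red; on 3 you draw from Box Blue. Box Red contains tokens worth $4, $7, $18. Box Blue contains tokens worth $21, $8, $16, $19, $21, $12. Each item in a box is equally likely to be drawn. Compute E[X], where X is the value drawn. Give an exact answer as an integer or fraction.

E[X | Box Red] = (4 + 7 + 18)/3 = 29/3
E[X | Box Blue] = (21 + 8 + 16 + 19 + 21 + 12)/6 = 97/6
E[X] = (2/3)·29/3 + (1/3)·97/6 = 71/6

71/6 dollars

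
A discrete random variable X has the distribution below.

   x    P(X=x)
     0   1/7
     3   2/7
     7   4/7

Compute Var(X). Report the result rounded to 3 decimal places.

E[X] = (1/7)·0 + (2/7)·3 + (4/7)·7 = 34/7
E[X²] = (1/7)·0 + (2/7)·9 + (4/7)·49 = 214/7
Var(X) = 214/7 − (34/7)² = 342/49 ≈ 6.980

6.980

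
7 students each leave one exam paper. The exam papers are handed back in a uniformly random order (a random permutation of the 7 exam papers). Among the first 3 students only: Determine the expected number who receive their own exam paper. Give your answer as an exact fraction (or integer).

Let Xᵢ = 1 if person i gets their own exam paper. For each i, P(Xᵢ=1) = 1/7.
By linearity of expectation, E[X₁+…+X_3] = 3·(1/7) = 3/7.

3/7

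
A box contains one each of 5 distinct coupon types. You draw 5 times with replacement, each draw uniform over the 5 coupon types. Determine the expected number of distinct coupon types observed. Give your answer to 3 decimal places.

3.362

Let Xⱼ=1 if type j appears at least once. P(Xⱼ=1) = 1 − ((5−1)/5)^5 = 2101/3125.
E[#distinct] = 5·2101/3125 = 2101/625.
≈ 3.362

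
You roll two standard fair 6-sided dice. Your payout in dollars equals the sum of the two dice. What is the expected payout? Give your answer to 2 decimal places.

$7.00

Distribution of the sum of the two dice: 2 w.p. 1/36, 3 w.p. 1/18, 4 w.p. 1/12, 5 w.p. 1/9, 6 w.p. 5/36, 7 w.p. 1/6, …
E[payout] = (1/36)·2 + (1/18)·3 + (1/12)·4 + (1/9)·5 + (5/36)·6 + (1/6)·7 + (5/36)·8 + (1/9)·9 + (1/12)·10 + (1/18)·11 + (1/36)·12 = 7
≈ $7.00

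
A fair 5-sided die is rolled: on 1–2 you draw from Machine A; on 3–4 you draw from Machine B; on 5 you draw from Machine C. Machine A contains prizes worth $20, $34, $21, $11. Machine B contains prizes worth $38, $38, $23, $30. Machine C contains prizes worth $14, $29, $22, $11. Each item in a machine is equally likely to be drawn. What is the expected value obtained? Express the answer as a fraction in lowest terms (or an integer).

E[X | Machine A] = (20 + 34 + 21 + 11)/4 = 43/2
E[X | Machine B] = (38 + 38 + 23 + 30)/4 = 129/4
E[X | Machine C] = (14 + 29 + 22 + 11)/4 = 19
E[X] = (2/5)·43/2 + (2/5)·129/4 + (1/5)·19 = 253/10

253/10 dollars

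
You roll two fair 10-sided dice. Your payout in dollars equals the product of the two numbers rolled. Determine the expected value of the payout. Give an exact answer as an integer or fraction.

Distribution of the product of the two numbers rolled: 1 w.p. 1/100, 2 w.p. 1/50, 3 w.p. 1/50, 4 w.p. 3/100, 5 w.p. 1/50, 6 w.p. 1/25, …
E[payout] = (1/100)·1 + (1/50)·2 + (1/50)·3 + (3/100)·4 + (1/50)·5 + (1/25)·6 + (1/50)·7 + (1/25)·8 + (3/100)·9 + (1/25)·10 + (1/25)·12 + (1/50)·14 + (1/50)·15 + (3/100)·16 + (1/25)·18 + (1/25)·20 + (1/50)·21 + (1/25)·24 + (1/100)·25 + (1/50)·27 + (1/50)·28 + (1/25)·30 + (1/50)·32 + (1/50)·35 + (3/100)·36 + (1/25)·40 + (1/50)·42 + (1/50)·45 + (1/50)·48 + (1/100)·49 + (1/50)·50 + (1/50)·54 + (1/50)·56 + (1/50)·60 + (1/50)·63 + (1/100)·64 + (1/50)·70 + (1/50)·72 + (1/50)·80 + (1/100)·81 + (1/50)·90 + (1/100)·100 = 121/4

121/4 dollars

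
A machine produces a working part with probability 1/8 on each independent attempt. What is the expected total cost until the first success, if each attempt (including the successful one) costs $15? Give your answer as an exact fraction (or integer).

E[#attempts] = 1/p = 8; E[cost] = 15·8 = 120.

$120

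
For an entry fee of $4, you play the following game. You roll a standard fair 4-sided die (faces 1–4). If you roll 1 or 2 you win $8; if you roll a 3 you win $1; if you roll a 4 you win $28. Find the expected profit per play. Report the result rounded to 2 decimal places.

$7.25

E[payout] = (1/4)·1 + (1/2)·8 + (1/4)·28 = 45/4
Expected profit = 45/4 − 4 = 29/4 ≈ $7.25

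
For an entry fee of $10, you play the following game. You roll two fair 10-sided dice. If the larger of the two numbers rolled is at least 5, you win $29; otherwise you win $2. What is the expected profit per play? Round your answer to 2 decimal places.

$14.68

E[payout] = (4/25)·2 + (21/25)·29 = 617/25
Expected profit = 617/25 − 10 = 367/25 ≈ $14.68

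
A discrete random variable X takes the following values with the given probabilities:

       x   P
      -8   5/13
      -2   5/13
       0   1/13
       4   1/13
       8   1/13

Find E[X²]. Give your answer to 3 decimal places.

32.308

E[X²] = (5/13)·64 + (5/13)·4 + (1/13)·0 + (1/13)·16 + (1/13)·64
     = 420/13 ≈ 32.308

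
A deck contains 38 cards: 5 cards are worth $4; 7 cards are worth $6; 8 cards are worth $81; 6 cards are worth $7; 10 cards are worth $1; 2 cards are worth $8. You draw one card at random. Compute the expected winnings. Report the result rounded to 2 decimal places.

$20.47

E[payout] = (5/38)·4 + (7/38)·6 + (8/38)·81 + (6/38)·7 + (10/38)·1 + (2/38)·8 = 389/19
≈ $20.47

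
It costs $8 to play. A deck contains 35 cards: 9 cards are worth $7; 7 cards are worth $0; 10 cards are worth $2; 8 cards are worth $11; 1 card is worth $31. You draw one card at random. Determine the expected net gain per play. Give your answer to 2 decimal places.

-$2.23

E[payout] = (9/35)·7 + (7/35)·0 + (10/35)·2 + (8/35)·11 + (1/35)·31 = 202/35
Expected profit = 202/35 − 8 = -78/35 ≈ -$2.23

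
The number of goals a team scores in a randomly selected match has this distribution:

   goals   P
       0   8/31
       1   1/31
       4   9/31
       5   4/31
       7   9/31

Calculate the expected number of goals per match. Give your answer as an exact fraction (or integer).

120/31

E[X] = (8/31)·0 + (1/31)·1 + (9/31)·4 + (4/31)·5 + (9/31)·7
     = 120/31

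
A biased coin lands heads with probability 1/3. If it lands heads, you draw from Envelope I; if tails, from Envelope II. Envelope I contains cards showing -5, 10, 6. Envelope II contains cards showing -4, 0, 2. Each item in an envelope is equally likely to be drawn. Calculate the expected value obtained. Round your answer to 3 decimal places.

E[X | Envelope I] = (-5 + 10 + 6)/3 = 11/3
E[X | Envelope II] = (-4 + 0 + 2)/3 = -2/3
E[X] = (1/3)·11/3 + (2/3)·(-2/3) = 7/9 ≈ 0.778

0.778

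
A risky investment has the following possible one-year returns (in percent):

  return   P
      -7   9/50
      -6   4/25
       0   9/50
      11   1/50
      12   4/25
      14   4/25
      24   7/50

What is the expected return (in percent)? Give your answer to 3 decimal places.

5.520

E[X] = (9/50)·(-7) + (4/25)·(-6) + (9/50)·0 + (1/50)·11 + (4/25)·12 + (4/25)·14 + (7/50)·24
     = 138/25 ≈ 5.520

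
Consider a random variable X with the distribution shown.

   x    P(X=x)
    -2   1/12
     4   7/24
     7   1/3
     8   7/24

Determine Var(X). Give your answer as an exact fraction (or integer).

71/9

E[X] = (1/12)·(-2) + (7/24)·4 + (1/3)·7 + (7/24)·8 = 17/3
E[X²] = (1/12)·4 + (7/24)·16 + (1/3)·49 + (7/24)·64 = 40
Var(X) = 40 − (17/3)² = 71/9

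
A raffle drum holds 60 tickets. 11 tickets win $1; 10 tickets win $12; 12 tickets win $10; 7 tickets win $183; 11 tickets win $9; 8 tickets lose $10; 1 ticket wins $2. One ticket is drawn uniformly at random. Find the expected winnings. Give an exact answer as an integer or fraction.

E[payout] = (11/60)·1 + (10/60)·12 + (12/60)·10 + (7/60)·183 + (11/60)·9 + (8/60)·(-10) + (1/60)·2 = 1553/60

1553/60 dollars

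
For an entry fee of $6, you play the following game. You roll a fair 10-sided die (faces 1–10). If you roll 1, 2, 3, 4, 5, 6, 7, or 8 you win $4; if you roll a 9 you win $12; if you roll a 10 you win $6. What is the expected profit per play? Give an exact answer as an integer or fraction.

E[payout] = (4/5)·4 + (1/10)·6 + (1/10)·12 = 5
Expected profit = 5 − 6 = -1

-$1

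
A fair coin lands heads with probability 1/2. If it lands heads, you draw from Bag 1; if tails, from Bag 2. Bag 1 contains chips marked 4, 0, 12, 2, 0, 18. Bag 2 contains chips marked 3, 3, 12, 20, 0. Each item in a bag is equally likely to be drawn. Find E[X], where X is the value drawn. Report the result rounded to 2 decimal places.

6.80

E[X | Bag 1] = (4 + 0 + 12 + 2 + 0 + 18)/6 = 6
E[X | Bag 2] = (3 + 3 + 12 + 20 + 0)/5 = 38/5
E[X] = (1/2)·6 + (1/2)·38/5 = 34/5 ≈ 6.80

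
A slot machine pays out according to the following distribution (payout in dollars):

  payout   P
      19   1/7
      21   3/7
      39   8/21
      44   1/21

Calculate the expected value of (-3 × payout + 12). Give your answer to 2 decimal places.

E[-3x+12] = (1/7)·(-45) + (3/7)·(-51) + (8/21)·(-105) + (1/21)·(-120)
     = -74 ≈ -74.00

-74.00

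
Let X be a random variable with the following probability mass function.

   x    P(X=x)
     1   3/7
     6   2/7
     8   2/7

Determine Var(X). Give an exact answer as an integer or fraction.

E[X] = (3/7)·1 + (2/7)·6 + (2/7)·8 = 31/7
E[X²] = (3/7)·1 + (2/7)·36 + (2/7)·64 = 29
Var(X) = 29 − (31/7)² = 460/49

460/49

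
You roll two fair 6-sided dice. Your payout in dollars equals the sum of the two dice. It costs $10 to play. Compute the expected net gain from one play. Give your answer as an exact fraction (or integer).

Distribution of the sum of the two dice: 2 w.p. 1/36, 3 w.p. 1/18, 4 w.p. 1/12, 5 w.p. 1/9, 6 w.p. 5/36, 7 w.p. 1/6, …
E[payout] = (1/36)·2 + (1/18)·3 + (1/12)·4 + (1/9)·5 + (5/36)·6 + (1/6)·7 + (5/36)·8 + (1/9)·9 + (1/12)·10 + (1/18)·11 + (1/36)·12 = 7
Expected profit = 7 − 10 = -3

-$3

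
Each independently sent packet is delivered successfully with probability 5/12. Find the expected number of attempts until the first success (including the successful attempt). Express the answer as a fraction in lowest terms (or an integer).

For a geometric distribution, E[trials] = 1/p = 1/(5/12) = 12/5.

12/5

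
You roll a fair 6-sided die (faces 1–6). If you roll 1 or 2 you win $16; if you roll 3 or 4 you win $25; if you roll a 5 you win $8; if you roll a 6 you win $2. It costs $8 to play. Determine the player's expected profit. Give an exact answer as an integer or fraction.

E[payout] = (1/6)·2 + (1/6)·8 + (1/3)·16 + (1/3)·25 = 46/3
Expected profit = 46/3 − 8 = 22/3

22/3 dollars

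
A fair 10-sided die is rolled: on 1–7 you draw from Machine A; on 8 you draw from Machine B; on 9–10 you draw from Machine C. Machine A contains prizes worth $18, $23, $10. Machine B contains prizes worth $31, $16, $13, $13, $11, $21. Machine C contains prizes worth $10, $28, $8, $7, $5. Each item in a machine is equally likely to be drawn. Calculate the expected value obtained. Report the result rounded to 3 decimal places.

E[X | Machine A] = (18 + 23 + 10)/3 = 17
E[X | Machine B] = (31 + 16 + 13 + 13 + 11 + 21)/6 = 35/2
E[X | Machine C] = (10 + 28 + 8 + 7 + 5)/5 = 58/5
E[X] = (7/10)·17 + (1/10)·35/2 + (1/5)·58/5 = 1597/100 ≈ 15.970

$15.970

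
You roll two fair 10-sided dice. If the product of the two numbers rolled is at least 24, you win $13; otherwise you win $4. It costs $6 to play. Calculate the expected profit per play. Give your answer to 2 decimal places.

$2.68

E[payout] = (12/25)·4 + (13/25)·13 = 217/25
Expected profit = 217/25 − 6 = 67/25 ≈ $2.68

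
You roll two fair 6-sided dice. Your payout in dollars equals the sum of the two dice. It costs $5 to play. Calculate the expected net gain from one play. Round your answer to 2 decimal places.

Distribution of the sum of the two dice: 2 w.p. 1/36, 3 w.p. 1/18, 4 w.p. 1/12, 5 w.p. 1/9, 6 w.p. 5/36, 7 w.p. 1/6, …
E[payout] = (1/36)·2 + (1/18)·3 + (1/12)·4 + (1/9)·5 + (5/36)·6 + (1/6)·7 + (5/36)·8 + (1/9)·9 + (1/12)·10 + (1/18)·11 + (1/36)·12 = 7
Expected profit = 7 − 5 = 2 ≈ $2.00

$2.00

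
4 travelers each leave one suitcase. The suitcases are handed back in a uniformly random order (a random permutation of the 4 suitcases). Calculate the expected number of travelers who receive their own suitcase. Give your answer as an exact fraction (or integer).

1

Let Xᵢ = 1 if person i gets their own suitcase. For each i, P(Xᵢ=1) = 1/4.
By linearity of expectation, E[X₁+…+X_4] = 4·(1/4) = 1.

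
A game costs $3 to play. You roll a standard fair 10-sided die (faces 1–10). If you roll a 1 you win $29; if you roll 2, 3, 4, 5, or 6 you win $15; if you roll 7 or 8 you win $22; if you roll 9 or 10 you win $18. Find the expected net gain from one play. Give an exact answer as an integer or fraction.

E[payout] = (1/2)·15 + (1/5)·18 + (1/5)·22 + (1/10)·29 = 92/5
Expected profit = 92/5 − 3 = 77/5

77/5 dollars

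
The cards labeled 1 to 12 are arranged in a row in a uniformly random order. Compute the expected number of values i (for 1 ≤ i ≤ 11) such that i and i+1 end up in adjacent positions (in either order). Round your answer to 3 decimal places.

1.833

For each i ∈ {1,…,11}, let Xᵢ = 1 if i and i+1 are adjacent. P(Xᵢ=1) = 2·(12−1)!/12! = 2/12.
By linearity, E[ΣXᵢ] = (11)·(2/12) = 11/6.
≈ 1.833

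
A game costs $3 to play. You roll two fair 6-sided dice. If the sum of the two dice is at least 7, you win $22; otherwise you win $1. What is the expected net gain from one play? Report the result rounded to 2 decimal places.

$10.25

E[payout] = (5/12)·1 + (7/12)·22 = 53/4
Expected profit = 53/4 − 3 = 41/4 ≈ $10.25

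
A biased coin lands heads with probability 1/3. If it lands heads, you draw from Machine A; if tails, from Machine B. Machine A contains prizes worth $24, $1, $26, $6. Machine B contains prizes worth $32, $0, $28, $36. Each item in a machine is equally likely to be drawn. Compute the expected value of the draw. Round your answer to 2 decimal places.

$20.75

E[X | Machine A] = (24 + 1 + 26 + 6)/4 = 57/4
E[X | Machine B] = (32 + 0 + 28 + 36)/4 = 24
E[X] = (1/3)·57/4 + (2/3)·24 = 83/4 ≈ 20.75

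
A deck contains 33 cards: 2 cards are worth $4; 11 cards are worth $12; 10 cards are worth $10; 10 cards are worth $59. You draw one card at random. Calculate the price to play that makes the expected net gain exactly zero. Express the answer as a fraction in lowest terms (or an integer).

830/33 dollars

E[payout] = (2/33)·4 + (11/33)·12 + (10/33)·10 + (10/33)·59 = 830/33
Fair fee = E[payout] = 830/33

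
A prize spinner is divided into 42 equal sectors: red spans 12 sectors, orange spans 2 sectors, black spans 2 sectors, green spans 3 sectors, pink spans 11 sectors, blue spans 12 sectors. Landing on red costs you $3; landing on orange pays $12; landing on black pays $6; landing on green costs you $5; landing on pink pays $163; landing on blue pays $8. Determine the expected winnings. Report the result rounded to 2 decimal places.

E[payout] = (12/42)·(-3) + (2/42)·12 + (2/42)·6 + (3/42)·(-5) + (11/42)·163 + (12/42)·8 = 937/21
≈ $44.62

$44.62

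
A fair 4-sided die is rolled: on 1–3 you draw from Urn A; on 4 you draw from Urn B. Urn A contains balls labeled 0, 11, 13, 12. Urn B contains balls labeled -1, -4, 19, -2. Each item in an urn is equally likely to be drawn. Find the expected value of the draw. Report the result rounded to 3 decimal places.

7.500

E[X | Urn A] = (0 + 11 + 13 + 12)/4 = 9
E[X | Urn B] = (-1 − 4 + 19 − 2)/4 = 3
E[X] = (3/4)·9 + (1/4)·3 = 15/2 ≈ 7.500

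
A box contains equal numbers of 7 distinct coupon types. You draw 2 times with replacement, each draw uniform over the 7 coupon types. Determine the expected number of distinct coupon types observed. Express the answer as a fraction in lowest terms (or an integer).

13/7

Let Xⱼ=1 if type j appears at least once. P(Xⱼ=1) = 1 − ((7−1)/7)^2 = 13/49.
E[#distinct] = 7·13/49 = 13/7.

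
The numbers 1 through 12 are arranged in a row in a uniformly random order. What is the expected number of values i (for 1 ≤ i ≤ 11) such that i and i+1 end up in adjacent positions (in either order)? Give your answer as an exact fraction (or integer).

11/6

For each i ∈ {1,…,11}, let Xᵢ = 1 if i and i+1 are adjacent. P(Xᵢ=1) = 2·(12−1)!/12! = 2/12.
By linearity, E[ΣXᵢ] = (11)·(2/12) = 11/6.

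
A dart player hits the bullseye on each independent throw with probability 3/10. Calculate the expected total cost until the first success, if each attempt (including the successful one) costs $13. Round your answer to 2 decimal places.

$43.33

E[#attempts] = 1/p = 10/3; E[cost] = 13·10/3 = 130/3.
≈ 43.33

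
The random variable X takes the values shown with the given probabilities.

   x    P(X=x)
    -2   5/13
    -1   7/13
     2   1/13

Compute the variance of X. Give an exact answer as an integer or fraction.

E[X] = (5/13)·(-2) + (7/13)·(-1) + (1/13)·2 = -15/13
E[X²] = (5/13)·4 + (7/13)·1 + (1/13)·4 = 31/13
Var(X) = 31/13 − (-15/13)² = 178/169

178/169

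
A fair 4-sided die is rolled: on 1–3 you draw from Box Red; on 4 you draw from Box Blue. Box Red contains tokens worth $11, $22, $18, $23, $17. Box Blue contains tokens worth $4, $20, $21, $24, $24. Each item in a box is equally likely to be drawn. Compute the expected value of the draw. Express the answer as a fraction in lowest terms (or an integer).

183/10 dollars

E[X | Box Red] = (11 + 22 + 18 + 23 + 17)/5 = 91/5
E[X | Box Blue] = (4 + 20 + 21 + 24 + 24)/5 = 93/5
E[X] = (3/4)·91/5 + (1/4)·93/5 = 183/10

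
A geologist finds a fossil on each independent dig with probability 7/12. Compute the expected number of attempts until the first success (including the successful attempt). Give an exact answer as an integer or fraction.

For a geometric distribution, E[trials] = 1/p = 1/(7/12) = 12/7.

12/7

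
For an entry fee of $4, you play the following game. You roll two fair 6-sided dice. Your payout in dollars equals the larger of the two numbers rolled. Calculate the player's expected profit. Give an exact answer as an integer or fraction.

Distribution of the larger of the two numbers rolled: 1 w.p. 1/36, 2 w.p. 1/12, 3 w.p. 5/36, 4 w.p. 7/36, 5 w.p. 1/4, 6 w.p. 11/36
E[payout] = (1/36)·1 + (1/12)·2 + (5/36)·3 + (7/36)·4 + (1/4)·5 + (11/36)·6 = 161/36
Expected profit = 161/36 − 4 = 17/36

17/36 dollars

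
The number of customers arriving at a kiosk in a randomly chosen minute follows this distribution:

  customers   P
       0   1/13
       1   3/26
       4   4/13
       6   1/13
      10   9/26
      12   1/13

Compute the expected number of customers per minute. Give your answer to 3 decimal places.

6.192

E[X] = (1/13)·0 + (3/26)·1 + (4/13)·4 + (1/13)·6 + (9/26)·10 + (1/13)·12
     = 161/26 ≈ 6.192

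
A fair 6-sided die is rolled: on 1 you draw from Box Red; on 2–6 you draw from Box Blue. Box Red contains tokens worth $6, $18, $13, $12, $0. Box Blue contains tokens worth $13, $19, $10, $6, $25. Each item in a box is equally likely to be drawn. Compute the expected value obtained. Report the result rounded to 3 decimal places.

E[X | Box Red] = (6 + 18 + 13 + 12 + 0)/5 = 49/5
E[X | Box Blue] = (13 + 19 + 10 + 6 + 25)/5 = 73/5
E[X] = (1/6)·49/5 + (5/6)·73/5 = 69/5 ≈ 13.800

$13.800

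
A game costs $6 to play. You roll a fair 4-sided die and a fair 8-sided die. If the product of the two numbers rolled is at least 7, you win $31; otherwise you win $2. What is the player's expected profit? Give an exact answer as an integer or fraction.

E[payout] = (3/8)·2 + (5/8)·31 = 161/8
Expected profit = 161/8 − 6 = 113/8

113/8 dollars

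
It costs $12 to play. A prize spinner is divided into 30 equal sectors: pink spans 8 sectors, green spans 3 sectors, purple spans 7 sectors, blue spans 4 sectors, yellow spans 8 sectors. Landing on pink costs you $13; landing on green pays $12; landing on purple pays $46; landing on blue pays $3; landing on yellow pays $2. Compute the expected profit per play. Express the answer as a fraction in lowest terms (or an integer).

-13/5 dollars

E[payout] = (8/30)·(-13) + (3/30)·12 + (7/30)·46 + (4/30)·3 + (8/30)·2 = 47/5
Expected profit = 47/5 − 12 = -13/5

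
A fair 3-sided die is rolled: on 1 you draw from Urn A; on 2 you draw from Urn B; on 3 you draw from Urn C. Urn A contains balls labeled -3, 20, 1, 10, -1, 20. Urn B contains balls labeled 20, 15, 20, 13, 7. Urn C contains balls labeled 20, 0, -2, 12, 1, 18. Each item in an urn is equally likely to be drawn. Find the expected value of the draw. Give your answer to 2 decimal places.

10.33

E[X | Urn A] = (-3 + 20 + 1 + 10 − 1 + 20)/6 = 47/6
E[X | Urn B] = (20 + 15 + 20 + 13 + 7)/5 = 15
E[X | Urn C] = (20 + 0 − 2 + 12 + 1 + 18)/6 = 49/6
E[X] = (1/3)·47/6 + (1/3)·15 + (1/3)·49/6 = 31/3 ≈ 10.33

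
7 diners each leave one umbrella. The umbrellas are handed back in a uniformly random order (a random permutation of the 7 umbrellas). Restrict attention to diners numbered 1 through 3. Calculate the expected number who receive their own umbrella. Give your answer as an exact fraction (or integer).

3/7

Let Xᵢ = 1 if person i gets their own umbrella. For each i, P(Xᵢ=1) = 1/7.
By linearity of expectation, E[X₁+…+X_3] = 3·(1/7) = 3/7.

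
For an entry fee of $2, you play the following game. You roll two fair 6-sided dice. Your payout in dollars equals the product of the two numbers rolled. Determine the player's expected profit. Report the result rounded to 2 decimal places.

$10.25

Distribution of the product of the two numbers rolled: 1 w.p. 1/36, 2 w.p. 1/18, 3 w.p. 1/18, 4 w.p. 1/12, 5 w.p. 1/18, 6 w.p. 1/9, …
E[payout] = (1/36)·1 + (1/18)·2 + (1/18)·3 + (1/12)·4 + (1/18)·5 + (1/9)·6 + (1/18)·8 + (1/36)·9 + (1/18)·10 + (1/9)·12 + (1/18)·15 + (1/36)·16 + (1/18)·18 + (1/18)·20 + (1/18)·24 + (1/36)·25 + (1/18)·30 + (1/36)·36 = 49/4
Expected profit = 49/4 − 2 = 41/4 ≈ $10.25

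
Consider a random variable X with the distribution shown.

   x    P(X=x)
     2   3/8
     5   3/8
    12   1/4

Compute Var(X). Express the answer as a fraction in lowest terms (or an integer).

E[X] = (3/8)·2 + (3/8)·5 + (1/4)·12 = 45/8
E[X²] = (3/8)·4 + (3/8)·25 + (1/4)·144 = 375/8
Var(X) = 375/8 − (45/8)² = 975/64

975/64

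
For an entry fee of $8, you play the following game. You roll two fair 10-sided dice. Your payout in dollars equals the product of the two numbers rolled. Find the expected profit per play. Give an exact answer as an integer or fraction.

89/4 dollars

Distribution of the product of the two numbers rolled: 1 w.p. 1/100, 2 w.p. 1/50, 3 w.p. 1/50, 4 w.p. 3/100, 5 w.p. 1/50, 6 w.p. 1/25, …
E[payout] = (1/100)·1 + (1/50)·2 + (1/50)·3 + (3/100)·4 + (1/50)·5 + (1/25)·6 + (1/50)·7 + (1/25)·8 + (3/100)·9 + (1/25)·10 + (1/25)·12 + (1/50)·14 + (1/50)·15 + (3/100)·16 + (1/25)·18 + (1/25)·20 + (1/50)·21 + (1/25)·24 + (1/100)·25 + (1/50)·27 + (1/50)·28 + (1/25)·30 + (1/50)·32 + (1/50)·35 + (3/100)·36 + (1/25)·40 + (1/50)·42 + (1/50)·45 + (1/50)·48 + (1/100)·49 + (1/50)·50 + (1/50)·54 + (1/50)·56 + (1/50)·60 + (1/50)·63 + (1/100)·64 + (1/50)·70 + (1/50)·72 + (1/50)·80 + (1/100)·81 + (1/50)·90 + (1/100)·100 = 121/4
Expected profit = 121/4 − 8 = 89/4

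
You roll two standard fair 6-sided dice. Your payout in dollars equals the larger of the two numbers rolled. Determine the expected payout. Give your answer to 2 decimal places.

Distribution of the larger of the two numbers rolled: 1 w.p. 1/36, 2 w.p. 1/12, 3 w.p. 5/36, 4 w.p. 7/36, 5 w.p. 1/4, 6 w.p. 11/36
E[payout] = (1/36)·1 + (1/12)·2 + (5/36)·3 + (7/36)·4 + (1/4)·5 + (11/36)·6 = 161/36
≈ $4.47

$4.47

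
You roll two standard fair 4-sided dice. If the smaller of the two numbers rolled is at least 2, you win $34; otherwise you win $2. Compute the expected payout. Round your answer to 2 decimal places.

E[payout] = (7/16)·2 + (9/16)·34 = 20
≈ $20.00

$20.00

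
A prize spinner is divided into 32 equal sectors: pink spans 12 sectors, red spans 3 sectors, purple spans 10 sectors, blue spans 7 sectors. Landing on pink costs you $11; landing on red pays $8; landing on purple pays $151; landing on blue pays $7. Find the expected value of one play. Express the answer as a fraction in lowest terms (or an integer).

1451/32 dollars

E[payout] = (12/32)·(-11) + (3/32)·8 + (10/32)·151 + (7/32)·7 = 1451/32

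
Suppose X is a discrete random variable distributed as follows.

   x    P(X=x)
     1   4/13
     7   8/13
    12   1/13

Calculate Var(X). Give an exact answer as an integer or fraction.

E[X] = (4/13)·1 + (8/13)·7 + (1/13)·12 = 72/13
E[X²] = (4/13)·1 + (8/13)·49 + (1/13)·144 = 540/13
Var(X) = 540/13 − (72/13)² = 1836/169

1836/169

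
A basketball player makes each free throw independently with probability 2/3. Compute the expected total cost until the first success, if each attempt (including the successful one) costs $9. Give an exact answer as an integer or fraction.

27/2 dollars

E[#attempts] = 1/p = 3/2; E[cost] = 9·3/2 = 27/2.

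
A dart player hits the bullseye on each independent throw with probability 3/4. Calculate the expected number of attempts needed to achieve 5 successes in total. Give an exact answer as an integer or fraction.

By linearity (sum of 5 independent geometric waits), E[trials] = 5/p = 5/(3/4) = 20/3.

20/3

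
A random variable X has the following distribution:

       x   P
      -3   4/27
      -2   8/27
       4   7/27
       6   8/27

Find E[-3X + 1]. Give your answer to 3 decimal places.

E[-3x+1] = (4/27)·10 + (8/27)·7 + (7/27)·(-11) + (8/27)·(-17)
     = -13/3 ≈ -4.333

-4.333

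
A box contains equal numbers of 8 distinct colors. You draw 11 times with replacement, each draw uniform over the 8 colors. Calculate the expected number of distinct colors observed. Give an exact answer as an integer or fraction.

6612607849/1073741824

Let Xⱼ=1 if type j appears at least once. P(Xⱼ=1) = 1 − ((8−1)/8)^11 = 6612607849/8589934592.
E[#distinct] = 8·6612607849/8589934592 = 6612607849/1073741824.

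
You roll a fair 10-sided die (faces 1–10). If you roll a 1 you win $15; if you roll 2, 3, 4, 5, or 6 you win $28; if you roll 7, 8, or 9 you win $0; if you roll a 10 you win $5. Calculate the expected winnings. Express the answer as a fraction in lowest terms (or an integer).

$16

E[payout] = (3/10)·0 + (1/10)·5 + (1/10)·15 + (1/2)·28 = 16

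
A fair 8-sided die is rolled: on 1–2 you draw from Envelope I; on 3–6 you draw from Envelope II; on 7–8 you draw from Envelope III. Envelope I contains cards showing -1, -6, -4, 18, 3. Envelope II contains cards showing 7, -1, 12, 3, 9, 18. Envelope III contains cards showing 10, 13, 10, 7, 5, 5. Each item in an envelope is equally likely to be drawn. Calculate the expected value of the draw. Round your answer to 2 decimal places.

E[X | Envelope I] = (-1 − 6 − 4 + 18 + 3)/5 = 2
E[X | Envelope II] = (7 − 1 + 12 + 3 + 9 + 18)/6 = 8
E[X | Envelope III] = (10 + 13 + 10 + 7 + 5 + 5)/6 = 25/3
E[X] = (1/4)·2 + (1/2)·8 + (1/4)·25/3 = 79/12 ≈ 6.58

6.58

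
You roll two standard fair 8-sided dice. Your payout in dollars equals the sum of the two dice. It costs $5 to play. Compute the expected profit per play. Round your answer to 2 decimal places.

Distribution of the sum of the two dice: 2 w.p. 1/64, 3 w.p. 1/32, 4 w.p. 3/64, 5 w.p. 1/16, 6 w.p. 5/64, 7 w.p. 3/32, …
E[payout] = (1/64)·2 + (1/32)·3 + (3/64)·4 + (1/16)·5 + (5/64)·6 + (3/32)·7 + (7/64)·8 + (1/8)·9 + (7/64)·10 + (3/32)·11 + (5/64)·12 + (1/16)·13 + (3/64)·14 + (1/32)·15 + (1/64)·16 = 9
Expected profit = 9 − 5 = 4 ≈ $4.00

$4.00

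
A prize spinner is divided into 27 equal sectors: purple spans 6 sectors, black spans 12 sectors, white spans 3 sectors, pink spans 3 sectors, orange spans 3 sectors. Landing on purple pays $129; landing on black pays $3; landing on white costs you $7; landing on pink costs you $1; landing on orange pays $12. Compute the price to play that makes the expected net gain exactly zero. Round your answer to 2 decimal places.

$30.44

E[payout] = (6/27)·129 + (12/27)·3 + (3/27)·(-7) + (3/27)·(-1) + (3/27)·12 = 274/9
Fair fee = E[payout] = 274/9 ≈ $30.44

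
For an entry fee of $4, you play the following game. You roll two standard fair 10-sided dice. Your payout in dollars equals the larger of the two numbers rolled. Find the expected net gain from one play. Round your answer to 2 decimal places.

$3.15

Distribution of the larger of the two numbers rolled: 1 w.p. 1/100, 2 w.p. 3/100, 3 w.p. 1/20, 4 w.p. 7/100, 5 w.p. 9/100, 6 w.p. 11/100, …
E[payout] = (1/100)·1 + (3/100)·2 + (1/20)·3 + (7/100)·4 + (9/100)·5 + (11/100)·6 + (13/100)·7 + (3/20)·8 + (17/100)·9 + (19/100)·10 = 143/20
Expected profit = 143/20 − 4 = 63/20 ≈ $3.15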